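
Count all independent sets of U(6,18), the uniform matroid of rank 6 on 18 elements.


Independent sets of U(6,18) are all subsets of size <= 6.
Count = (18 choose 0) + (18 choose 1) + (18 choose 2) + (18 choose 3) + (18 choose 4) + (18 choose 5) + (18 choose 6)
     = 1 + 18 + 153 + 816 + 3060 + 8568 + 18564
     = 31180.

31180


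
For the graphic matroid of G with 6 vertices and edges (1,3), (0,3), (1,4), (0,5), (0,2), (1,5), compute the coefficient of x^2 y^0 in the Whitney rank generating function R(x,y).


R(x,y) = sum over A in 2^E of x^(r(E)-r(A)) * y^(|A|-r(A)).
G has 6 vertices, 6 edges. r(E) = 5.
Enumerate all 2^6 = 64 subsets.
Count subsets with r(E)-r(A)=2 and |A|-r(A)=0: 20.

20


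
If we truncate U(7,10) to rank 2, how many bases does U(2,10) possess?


Truncating U(7,10) to rank 2 gives U(2,10).
Bases of U(2,10) are all 2-element subsets of 10 elements.
Number of bases = C(10,2) = 10! / (2! * 8!) = 45.

45


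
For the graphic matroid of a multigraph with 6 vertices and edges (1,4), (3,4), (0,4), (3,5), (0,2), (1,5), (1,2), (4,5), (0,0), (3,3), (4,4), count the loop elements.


In a graphic matroid, a loop is a self-loop edge (u,u) with rank 0.
Examining all 11 edges for self-loops...
Self-loops found: (0,0), (3,3), (4,4)
Number of loops = 3.

3


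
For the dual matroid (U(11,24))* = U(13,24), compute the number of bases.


The dual of U(r,n) is U(n-r, n) = U(13,24).
Bases of U(13,24) are all (13)-element subsets.
|B(M*)| = C(24,13) = 24! / (13! * 11!) = 2496144.

2496144


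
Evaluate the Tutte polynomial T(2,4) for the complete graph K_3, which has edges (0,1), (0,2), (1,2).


T(K_3; x,y) = x^2 + x + y.
T(2,4) = 4 + 2 + 4 = 10.

10


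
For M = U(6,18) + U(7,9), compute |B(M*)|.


(M1+M2)* = M1* + M2*.
M1* = U(12,18), bases: C(18,12) = 18564.
M2* = U(2,9), bases: C(9,2) = 36.
|B(M*)| = 18564 * 36 = 668304.

668304


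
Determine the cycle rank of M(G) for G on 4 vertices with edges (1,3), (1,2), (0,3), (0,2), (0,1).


Cycle rank (nullity) = |E| - r(M) = |E| - (|V| - c).
|E| = 5, |V| = 4, c = 1.
Nullity = 5 - (4 - 1) = 5 - 3 = 2.

2


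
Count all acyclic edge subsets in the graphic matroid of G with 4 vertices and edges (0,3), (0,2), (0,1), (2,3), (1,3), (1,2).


An independent set in a graphic matroid is an acyclic edge subset.
G has 4 vertices and 6 edges.
Enumerate all 2^6 = 64 subsets, checking for acyclicity.
Total independent sets = 38.

38


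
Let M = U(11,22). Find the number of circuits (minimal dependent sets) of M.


In U(11,22), circuits are the (12)-element subsets.
Any set of 12 elements is dependent, and removing any one element gives
an independent set of size 11, so it is a minimal dependent set.
Number of circuits = C(22,12) = 22! / (12! * 10!) = 646646.

646646


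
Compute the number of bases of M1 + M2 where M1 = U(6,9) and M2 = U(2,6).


Bases of a direct sum M1 + M2: |B| = |B(M1)| * |B(M2)|.
|B(U(6,9))| = C(9,6) = 84.
|B(U(2,6))| = C(6,2) = 15.
Total bases = 84 * 15 = 1260.

1260


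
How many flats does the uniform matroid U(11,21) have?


Flats of U(11,21): every subset of size < 11 is a flat, plus E itself.
Count = (21 choose 0) + (21 choose 1) + (21 choose 2) + (21 choose 3) + (21 choose 4) + (21 choose 5) + (21 choose 6) + (21 choose 7) + (21 choose 8) + (21 choose 9) + (21 choose 10) + 1
     = 1 + 21 + 210 + 1330 + 5985 + 20349 + 54264 + 116280 + 203490 + 293930 + 352716 + 1
     = 1048577.

1048577


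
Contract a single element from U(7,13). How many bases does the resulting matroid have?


Contracting e from U(7,13) gives U(6,12).
Bases of U(6,12) = (12 choose 6) = 924.

924


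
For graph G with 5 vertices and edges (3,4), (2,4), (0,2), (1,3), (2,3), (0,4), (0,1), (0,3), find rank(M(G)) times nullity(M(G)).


r(M) = |V| - c = 5 - 1 = 4.
nullity = |E| - r(M) = 8 - 4 = 4.
Product = 4 * 4 = 16.

16


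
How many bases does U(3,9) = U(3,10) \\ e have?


Deleting e from U(3,10) gives U(3,9) since n > r.
Bases of U(3,9) = C(9,3) = 9! / (3! * 6!) = 84.

84


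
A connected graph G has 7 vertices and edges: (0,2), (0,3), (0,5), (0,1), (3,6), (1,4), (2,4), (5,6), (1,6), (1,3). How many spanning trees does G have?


By Kirchhoff's matrix tree theorem, the number of spanning trees equals
the determinant of any cofactor of the Laplacian matrix L.
G has 7 vertices and 10 edges.
Computing the (6 x 6) cofactor determinant gives 85.

85


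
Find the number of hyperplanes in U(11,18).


Hyperplanes of U(11,18) are flats of rank 10.
In a uniform matroid, these are exactly the (10)-element subsets.
Count = (18 choose 10) = 43758.

43758


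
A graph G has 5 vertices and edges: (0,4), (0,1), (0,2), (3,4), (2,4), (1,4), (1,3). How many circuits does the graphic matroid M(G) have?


A circuit in a graphic matroid = edge set of a simple cycle.
G has 5 vertices and 7 edges.
Enumerating all minimal edge subsets forming cycles...
Total circuits found: 6.

6


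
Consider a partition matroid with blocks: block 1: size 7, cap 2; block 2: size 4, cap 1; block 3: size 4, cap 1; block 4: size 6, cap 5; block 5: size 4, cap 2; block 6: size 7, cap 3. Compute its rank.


Rank of a partition matroid = sum of min(|Si|, ci) for each block.
= min(7,2) + min(4,1) + min(4,1) + min(6,5) + min(4,2) + min(7,3)
= 2 + 1 + 1 + 5 + 2 + 3
= 14.

14


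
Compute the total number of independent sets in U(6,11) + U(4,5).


For a direct sum, |I(M1+M2)| = |I(M1)| * |I(M2)|.
|I(U(6,11))| = sum C(11,k) for k=0..6 = 1486.
|I(U(4,5))| = sum C(5,k) for k=0..4 = 31.
Total = 1486 * 31 = 46066.

46066


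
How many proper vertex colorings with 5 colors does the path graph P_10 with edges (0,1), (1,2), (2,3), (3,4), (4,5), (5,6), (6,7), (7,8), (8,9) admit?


P(P_10, k) = k * (k-1)^(9).
P(5) = 5 * 4^9 = 5 * 262144 = 1310720.

1310720


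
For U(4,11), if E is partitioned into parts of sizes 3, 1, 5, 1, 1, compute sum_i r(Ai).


r(Ai) = min(|Ai|, 4) for each part.
Sum = min(3,4) + min(1,4) + min(5,4) + min(1,4) + min(1,4)
    = 3 + 1 + 4 + 1 + 1
    = 10.

10


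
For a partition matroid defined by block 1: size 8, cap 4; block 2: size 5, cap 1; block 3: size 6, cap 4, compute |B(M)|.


A basis picks exactly ci elements from block i.
Number of bases = product of C(|Si|, ci).
= C(8,4) * C(5,1) * C(6,4)
= 70 * 5 * 15
= 5250.

5250


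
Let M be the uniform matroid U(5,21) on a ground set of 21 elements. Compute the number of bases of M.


Bases of U(5,21) are all 5-element subsets of the 21-element ground set.
Number of bases = C(21,5).
(21 choose 5) = 20349.

20349


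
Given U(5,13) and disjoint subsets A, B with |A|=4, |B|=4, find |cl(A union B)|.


|A union B| = 4 + 4 = 8 (disjoint).
In U(5,13), cl(S) = S if |S| < 5, else cl(S) = E.
Since 8 >= 5, cl(A union B) = E.
|cl(A union B)| = 13.

13


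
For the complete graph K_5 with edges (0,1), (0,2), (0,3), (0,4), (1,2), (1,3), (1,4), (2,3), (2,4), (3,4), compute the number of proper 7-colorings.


P(K_5, k) = k(k-1)(k-2)...(k-4).
P(7) = (7) * (6) * (5) * (4) * (3) = 2520.

2520


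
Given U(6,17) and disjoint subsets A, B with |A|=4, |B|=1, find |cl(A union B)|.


|A union B| = 4 + 1 = 5 (disjoint).
In U(6,17), cl(S) = S if |S| < 6, else cl(S) = E.
Since 5 < 6, cl(A union B) = A union B.
|cl(A union B)| = 5.

5


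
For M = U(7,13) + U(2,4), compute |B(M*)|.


(M1+M2)* = M1* + M2*.
M1* = U(6,13), bases: C(13,6) = 1716.
M2* = U(2,4), bases: C(4,2) = 6.
|B(M*)| = 1716 * 6 = 10296.

10296


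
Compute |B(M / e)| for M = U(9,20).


Contracting e from U(9,20) gives U(8,19).
Bases of U(8,19) = C(19,8) = 19! / (8! * 11!) = 75582.

75582


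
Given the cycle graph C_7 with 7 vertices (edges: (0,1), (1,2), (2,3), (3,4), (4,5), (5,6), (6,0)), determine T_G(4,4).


T(C_7; x,y) = x + x^2 + ... + x^(6) + y.
T(4,4) = 4^1 + 4^2 + 4^3 + 4^4 + 4^5 + 4^6 + 4
= 4 + 16 + 64 + 256 + 1024 + 4096 + 4
= 5464.

5464


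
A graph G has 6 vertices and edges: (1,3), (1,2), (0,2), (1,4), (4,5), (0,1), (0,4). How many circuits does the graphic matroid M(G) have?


A circuit in a graphic matroid = edge set of a simple cycle.
G has 6 vertices and 7 edges.
Enumerating all minimal edge subsets forming cycles...
Total circuits found: 3.

3


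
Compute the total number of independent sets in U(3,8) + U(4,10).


For a direct sum, |I(M1+M2)| = |I(M1)| * |I(M2)|.
|I(U(3,8))| = sum C(8,k) for k=0..3 = 93.
|I(U(4,10))| = sum C(10,k) for k=0..4 = 386.
Total = 93 * 386 = 35898.

35898


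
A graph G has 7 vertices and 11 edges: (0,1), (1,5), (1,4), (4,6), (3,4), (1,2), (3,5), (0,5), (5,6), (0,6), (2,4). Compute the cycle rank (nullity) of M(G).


Cycle rank (nullity) = |E| - r(M) = |E| - (|V| - c).
|E| = 11, |V| = 7, c = 1.
Nullity = 11 - (7 - 1) = 11 - 6 = 5.

5


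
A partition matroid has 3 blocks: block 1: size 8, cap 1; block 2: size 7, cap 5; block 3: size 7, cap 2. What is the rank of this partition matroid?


Rank of a partition matroid = sum of min(|Si|, ci) for each block.
= min(8,1) + min(7,5) + min(7,2)
= 1 + 5 + 2
= 8.

8


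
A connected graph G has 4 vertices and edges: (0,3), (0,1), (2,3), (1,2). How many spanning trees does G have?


By Kirchhoff's matrix tree theorem, the number of spanning trees equals
the determinant of any cofactor of the Laplacian matrix L.
G has 4 vertices and 4 edges.
Computing the (3 x 3) cofactor determinant gives 4.

4


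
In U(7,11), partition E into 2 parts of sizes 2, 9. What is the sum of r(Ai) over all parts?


r(Ai) = min(|Ai|, 7) for each part.
Sum = min(2,7) + min(9,7)
    = 2 + 7
    = 9.

9


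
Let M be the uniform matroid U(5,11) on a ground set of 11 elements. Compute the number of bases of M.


Bases of U(5,11) are all 5-element subsets of the 11-element ground set.
Number of bases = C(11,5).
(11 choose 5) = 462.

462


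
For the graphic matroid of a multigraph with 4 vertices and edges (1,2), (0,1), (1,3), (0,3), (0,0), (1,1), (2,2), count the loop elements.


In a graphic matroid, a loop is a self-loop edge (u,u) with rank 0.
Examining all 7 edges for self-loops...
Self-loops found: (0,0), (1,1), (2,2)
Number of loops = 3.

3


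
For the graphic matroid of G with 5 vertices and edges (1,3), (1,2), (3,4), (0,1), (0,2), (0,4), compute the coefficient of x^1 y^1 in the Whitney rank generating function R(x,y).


R(x,y) = sum over A in 2^E of x^(r(E)-r(A)) * y^(|A|-r(A)).
G has 5 vertices, 6 edges. r(E) = 4.
Enumerate all 2^6 = 64 subsets.
Count subsets with r(E)-r(A)=1 and |A|-r(A)=1: 4.

4


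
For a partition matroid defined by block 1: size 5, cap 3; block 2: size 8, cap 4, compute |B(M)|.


A basis picks exactly ci elements from block i.
Number of bases = product of C(|Si|, ci).
= C(5,3) * C(8,4)
= 10 * 70
= 700.

700


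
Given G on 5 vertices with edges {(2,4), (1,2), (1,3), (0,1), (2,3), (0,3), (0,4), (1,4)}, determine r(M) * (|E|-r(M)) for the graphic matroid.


r(M) = |V| - c = 5 - 1 = 4.
nullity = |E| - r(M) = 8 - 4 = 4.
Product = 4 * 4 = 16.

16


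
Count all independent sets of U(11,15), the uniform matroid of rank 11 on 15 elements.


Independent sets of U(11,15) are all subsets of size <= 11.
Count = (15 choose 0) + (15 choose 1) + (15 choose 2) + (15 choose 3) + (15 choose 4) + (15 choose 5) + (15 choose 6) + (15 choose 7) + (15 choose 8) + (15 choose 9) + (15 choose 10) + (15 choose 11)
     = 1 + 15 + 105 + 455 + 1365 + 3003 + 5005 + 6435 + 6435 + 5005 + 3003 + 1365
     = 32192.

32192


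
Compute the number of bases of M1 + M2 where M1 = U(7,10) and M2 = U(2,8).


Bases of a direct sum M1 + M2: |B| = |B(M1)| * |B(M2)|.
|B(U(7,10))| = C(10,7) = 120.
|B(U(2,8))| = C(8,2) = 28.
Total bases = 120 * 28 = 3360.

3360


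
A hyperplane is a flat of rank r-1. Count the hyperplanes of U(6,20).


Hyperplanes of U(6,20) are flats of rank 5.
In a uniform matroid, these are exactly the (5)-element subsets.
Count = C(20,5) = 20! / (5! * 15!) = 15504.

15504


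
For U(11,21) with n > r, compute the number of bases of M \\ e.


Deleting e from U(11,21) gives U(11,20) since n > r.
Bases of U(11,20) = (20 choose 11) = 167960.

167960


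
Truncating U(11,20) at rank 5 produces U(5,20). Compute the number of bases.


Truncating U(11,20) to rank 5 gives U(5,20).
Bases of U(5,20) are all 5-element subsets of 20 elements.
Number of bases = C(20,5) = 15504.

15504


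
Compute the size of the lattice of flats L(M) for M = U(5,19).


Flats of U(5,19): every subset of size < 5 is a flat, plus E itself.
Count = C(19,0) + C(19,1) + C(19,2) + C(19,3) + C(19,4) + 1
     = 1 + 19 + 171 + 969 + 3876 + 1
     = 5037.

5037


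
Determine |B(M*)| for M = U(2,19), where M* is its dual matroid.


The dual of U(r,n) is U(n-r, n) = U(17,19).
Bases of U(17,19) are all (17)-element subsets.
|B(M*)| = C(19,17) = 171.

171


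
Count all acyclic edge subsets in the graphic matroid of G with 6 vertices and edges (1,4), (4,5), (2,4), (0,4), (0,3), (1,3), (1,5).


An independent set in a graphic matroid is an acyclic edge subset.
G has 6 vertices and 7 edges.
Enumerate all 2^7 = 128 subsets, checking for acyclicity.
Total independent sets = 104.

104


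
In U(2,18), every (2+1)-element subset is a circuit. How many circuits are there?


In U(2,18), circuits are the (3)-element subsets.
Any set of 3 elements is dependent, and removing any one element gives
an independent set of size 2, so it is a minimal dependent set.
Number of circuits = (18 choose 3) = 816.

816


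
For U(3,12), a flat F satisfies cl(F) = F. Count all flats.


Flats of U(3,12): every subset of size < 3 is a flat, plus E itself.
Count = C(12,0) + C(12,1) + C(12,2) + 1
     = 1 + 12 + 66 + 1
     = 80.

80


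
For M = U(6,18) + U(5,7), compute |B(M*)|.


(M1+M2)* = M1* + M2*.
M1* = U(12,18), bases: C(18,12) = 18564.
M2* = U(2,7), bases: C(7,2) = 21.
|B(M*)| = 18564 * 21 = 389844.

389844


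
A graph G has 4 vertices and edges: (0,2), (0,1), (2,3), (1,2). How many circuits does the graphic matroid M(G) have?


A circuit in a graphic matroid = edge set of a simple cycle.
G has 4 vertices and 4 edges.
Enumerating all minimal edge subsets forming cycles...
Total circuits found: 1.

1


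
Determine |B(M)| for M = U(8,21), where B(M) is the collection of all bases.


Bases of U(8,21) are all 8-element subsets of the 21-element ground set.
Number of bases = C(21,8).
C(21,8) = 21! / (8! * 13!) = 203490.

203490


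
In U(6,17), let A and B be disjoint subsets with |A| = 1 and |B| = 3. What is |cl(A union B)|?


|A union B| = 1 + 3 = 4 (disjoint).
In U(6,17), cl(S) = S if |S| < 6, else cl(S) = E.
Since 4 < 6, cl(A union B) = A union B.
|cl(A union B)| = 4.

4


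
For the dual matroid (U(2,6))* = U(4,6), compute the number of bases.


The dual of U(r,n) is U(n-r, n) = U(4,6).
Bases of U(4,6) are all (4)-element subsets.
|B(M*)| = (6 choose 4) = 15.

15


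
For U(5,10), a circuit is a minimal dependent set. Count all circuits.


In U(5,10), circuits are the (6)-element subsets.
Any set of 6 elements is dependent, and removing any one element gives
an independent set of size 5, so it is a minimal dependent set.
Number of circuits = C(10,6) = 210.

210


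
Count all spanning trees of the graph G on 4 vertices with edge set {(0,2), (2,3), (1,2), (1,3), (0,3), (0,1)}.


By Kirchhoff's matrix tree theorem, the number of spanning trees equals
the determinant of any cofactor of the Laplacian matrix L.
G has 4 vertices and 6 edges.
Computing the (3 x 3) cofactor determinant gives 16.

16


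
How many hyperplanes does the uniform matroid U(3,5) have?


Hyperplanes of U(3,5) are flats of rank 2.
In a uniform matroid, these are exactly the (2)-element subsets.
Count = C(5,2) = 5! / (2! * 3!) = 10.

10


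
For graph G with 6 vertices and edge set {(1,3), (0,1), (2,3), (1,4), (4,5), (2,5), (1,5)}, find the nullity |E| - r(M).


Cycle rank (nullity) = |E| - r(M) = |E| - (|V| - c).
|E| = 7, |V| = 6, c = 1.
Nullity = 7 - (6 - 1) = 7 - 5 = 2.

2


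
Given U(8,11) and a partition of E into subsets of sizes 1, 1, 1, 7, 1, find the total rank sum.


r(Ai) = min(|Ai|, 8) for each part.
Sum = min(1,8) + min(1,8) + min(1,8) + min(7,8) + min(1,8)
    = 1 + 1 + 1 + 7 + 1
    = 11.

11


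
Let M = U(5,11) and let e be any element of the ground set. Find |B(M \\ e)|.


Deleting e from U(5,11) gives U(5,10) since n > r.
Bases of U(5,10) = C(10,5) = 10! / (5! * 5!) = 252.

252


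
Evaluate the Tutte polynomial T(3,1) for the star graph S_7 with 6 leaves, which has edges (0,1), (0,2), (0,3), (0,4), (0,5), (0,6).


A star on 7 vertices is a tree with 6 edges.
T(x,y) = x^(6) for any tree.
T(3,1) = 3^6 = 729.

729


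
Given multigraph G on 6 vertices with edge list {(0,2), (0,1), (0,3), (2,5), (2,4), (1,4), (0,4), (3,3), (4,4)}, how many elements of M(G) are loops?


In a graphic matroid, a loop is a self-loop edge (u,u) with rank 0.
Examining all 9 edges for self-loops...
Self-loops found: (3,3), (4,4)
Number of loops = 2.

2


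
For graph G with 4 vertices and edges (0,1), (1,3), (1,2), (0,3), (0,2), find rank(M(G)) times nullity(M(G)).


r(M) = |V| - c = 4 - 1 = 3.
nullity = |E| - r(M) = 5 - 3 = 2.
Product = 3 * 2 = 6.

6


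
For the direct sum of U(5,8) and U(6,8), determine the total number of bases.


Bases of a direct sum M1 + M2: |B| = |B(M1)| * |B(M2)|.
|B(U(5,8))| = C(8,5) = 56.
|B(U(6,8))| = C(8,6) = 28.
Total bases = 56 * 28 = 1568.

1568


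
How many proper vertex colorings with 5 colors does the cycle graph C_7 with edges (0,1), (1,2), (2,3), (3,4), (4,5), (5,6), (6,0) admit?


P(C_7, k) = (k-1)^7 + (-1)^7*(k-1).
P(5) = (4)^7 - 4
= 16384 - 4 = 16380.

16380


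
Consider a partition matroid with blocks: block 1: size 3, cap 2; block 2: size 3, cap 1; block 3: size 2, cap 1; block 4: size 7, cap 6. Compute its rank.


Rank of a partition matroid = sum of min(|Si|, ci) for each block.
= min(3,2) + min(3,1) + min(2,1) + min(7,6)
= 2 + 1 + 1 + 6
= 10.

10


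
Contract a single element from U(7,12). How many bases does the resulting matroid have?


Contracting e from U(7,12) gives U(6,11).
Bases of U(6,11) = (11 choose 6) = 462.

462


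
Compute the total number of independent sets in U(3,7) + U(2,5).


For a direct sum, |I(M1+M2)| = |I(M1)| * |I(M2)|.
|I(U(3,7))| = sum C(7,k) for k=0..3 = 64.
|I(U(2,5))| = sum C(5,k) for k=0..2 = 16.
Total = 64 * 16 = 1024.

1024


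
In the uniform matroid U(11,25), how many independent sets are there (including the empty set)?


Independent sets of U(11,25) are all subsets of size <= 11.
Count = C(25,0) + C(25,1) + C(25,2) + C(25,3) + C(25,4) + C(25,5) + C(25,6) + C(25,7) + C(25,8) + C(25,9) + C(25,10) + C(25,11)
     = 1 + 25 + 300 + 2300 + 12650 + 53130 + 177100 + 480700 + 1081575 + 2042975 + 3268760 + 4457400
     = 11576916.

11576916


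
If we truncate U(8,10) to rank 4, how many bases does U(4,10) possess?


Truncating U(8,10) to rank 4 gives U(4,10).
Bases of U(4,10) are all 4-element subsets of 10 elements.
Number of bases = (10 choose 4) = 210.

210


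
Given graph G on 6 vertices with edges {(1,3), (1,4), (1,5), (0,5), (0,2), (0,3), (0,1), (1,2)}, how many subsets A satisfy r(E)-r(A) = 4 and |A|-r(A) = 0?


R(x,y) = sum over A in 2^E of x^(r(E)-r(A)) * y^(|A|-r(A)).
G has 6 vertices, 8 edges. r(E) = 5.
Enumerate all 2^8 = 256 subsets.
Count subsets with r(E)-r(A)=4 and |A|-r(A)=0: 8.

8


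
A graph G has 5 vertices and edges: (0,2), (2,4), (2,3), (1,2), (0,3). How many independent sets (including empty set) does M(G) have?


An independent set in a graphic matroid is an acyclic edge subset.
G has 5 vertices and 5 edges.
Enumerate all 2^5 = 32 subsets, checking for acyclicity.
Total independent sets = 28.

28


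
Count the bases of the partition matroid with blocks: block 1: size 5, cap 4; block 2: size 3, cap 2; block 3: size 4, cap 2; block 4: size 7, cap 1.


A basis picks exactly ci elements from block i.
Number of bases = product of C(|Si|, ci).
= C(5,4) * C(3,2) * C(4,2) * C(7,1)
= 5 * 3 * 6 * 7
= 630.

630


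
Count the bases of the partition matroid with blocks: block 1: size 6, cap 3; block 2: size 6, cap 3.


A basis picks exactly ci elements from block i.
Number of bases = product of C(|Si|, ci).
= C(6,3) * C(6,3)
= 20 * 20
= 400.

400


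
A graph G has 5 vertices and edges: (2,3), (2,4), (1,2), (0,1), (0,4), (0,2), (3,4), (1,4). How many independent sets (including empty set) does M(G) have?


An independent set in a graphic matroid is an acyclic edge subset.
G has 5 vertices and 8 edges.
Enumerate all 2^8 = 256 subsets, checking for acyclicity.
Total independent sets = 128.

128


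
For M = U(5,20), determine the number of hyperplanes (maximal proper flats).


Hyperplanes of U(5,20) are flats of rank 4.
In a uniform matroid, these are exactly the (4)-element subsets.
Count = C(20,4) = 20! / (4! * 16!) = 4845.

4845


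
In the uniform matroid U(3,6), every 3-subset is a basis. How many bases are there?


Bases of U(3,6) are all 3-element subsets of the 6-element ground set.
Number of bases = C(6,3).
C(6,3) = (6 * 5 * 4) / (1 * 2 * 3) = 20.

20


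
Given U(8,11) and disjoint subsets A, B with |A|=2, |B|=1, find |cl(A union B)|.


|A union B| = 2 + 1 = 3 (disjoint).
In U(8,11), cl(S) = S if |S| < 8, else cl(S) = E.
Since 3 < 8, cl(A union B) = A union B.
|cl(A union B)| = 3.

3


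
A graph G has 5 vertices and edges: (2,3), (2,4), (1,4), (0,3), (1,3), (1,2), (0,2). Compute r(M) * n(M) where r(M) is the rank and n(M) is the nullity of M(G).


r(M) = |V| - c = 5 - 1 = 4.
nullity = |E| - r(M) = 7 - 4 = 3.
Product = 4 * 3 = 12.

12


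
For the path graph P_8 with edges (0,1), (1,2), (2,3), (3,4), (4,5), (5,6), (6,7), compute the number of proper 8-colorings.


P(P_8, k) = k * (k-1)^(7).
P(8) = 8 * 7^7 = 8 * 823543 = 6588344.

6588344


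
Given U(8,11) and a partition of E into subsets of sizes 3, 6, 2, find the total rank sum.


r(Ai) = min(|Ai|, 8) for each part.
Sum = min(3,8) + min(6,8) + min(2,8)
    = 3 + 6 + 2
    = 11.

11


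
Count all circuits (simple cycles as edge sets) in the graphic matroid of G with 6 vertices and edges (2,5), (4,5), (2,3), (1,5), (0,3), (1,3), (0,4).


A circuit in a graphic matroid = edge set of a simple cycle.
G has 6 vertices and 7 edges.
Enumerating all minimal edge subsets forming cycles...
Total circuits found: 3.

3


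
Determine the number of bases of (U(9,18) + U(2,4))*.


(M1+M2)* = M1* + M2*.
M1* = U(9,18), bases: C(18,9) = 48620.
M2* = U(2,4), bases: C(4,2) = 6.
|B(M*)| = 48620 * 6 = 291720.

291720


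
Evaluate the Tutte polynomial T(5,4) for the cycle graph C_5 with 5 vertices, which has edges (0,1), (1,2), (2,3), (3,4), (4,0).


T(C_5; x,y) = x + x^2 + ... + x^(4) + y.
T(5,4) = 5^1 + 5^2 + 5^3 + 5^4 + 4
= 5 + 25 + 125 + 625 + 4
= 784.

784


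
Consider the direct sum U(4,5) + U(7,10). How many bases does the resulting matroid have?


Bases of a direct sum M1 + M2: |B| = |B(M1)| * |B(M2)|.
|B(U(4,5))| = C(5,4) = 5.
|B(U(7,10))| = C(10,7) = 120.
Total bases = 5 * 120 = 600.

600


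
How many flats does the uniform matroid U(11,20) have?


Flats of U(11,20): every subset of size < 11 is a flat, plus E itself.
Count = C(20,0) + C(20,1) + C(20,2) + C(20,3) + C(20,4) + C(20,5) + C(20,6) + C(20,7) + C(20,8) + C(20,9) + C(20,10) + 1
     = 1 + 20 + 190 + 1140 + 4845 + 15504 + 38760 + 77520 + 125970 + 167960 + 184756 + 1
     = 616667.

616667


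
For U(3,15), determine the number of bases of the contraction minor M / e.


Contracting e from U(3,15) gives U(2,14).
Bases of U(2,14) = (14 choose 2) = 91.

91


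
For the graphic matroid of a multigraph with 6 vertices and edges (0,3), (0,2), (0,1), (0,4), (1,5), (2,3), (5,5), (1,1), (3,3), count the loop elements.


In a graphic matroid, a loop is a self-loop edge (u,u) with rank 0.
Examining all 9 edges for self-loops...
Self-loops found: (5,5), (1,1), (3,3)
Number of loops = 3.

3


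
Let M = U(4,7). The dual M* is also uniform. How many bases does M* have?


The dual of U(r,n) is U(n-r, n) = U(3,7).
Bases of U(3,7) are all (3)-element subsets.
|B(M*)| = (7 choose 3) = 35.

35


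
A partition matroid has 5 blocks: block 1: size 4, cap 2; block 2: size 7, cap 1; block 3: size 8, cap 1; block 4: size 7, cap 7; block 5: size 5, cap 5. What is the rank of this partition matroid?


Rank of a partition matroid = sum of min(|Si|, ci) for each block.
= min(4,2) + min(7,1) + min(8,1) + min(7,7) + min(5,5)
= 2 + 1 + 1 + 7 + 5
= 16.

16


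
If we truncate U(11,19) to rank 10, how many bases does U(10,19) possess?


Truncating U(11,19) to rank 10 gives U(10,19).
Bases of U(10,19) are all 10-element subsets of 19 elements.
Number of bases = C(19,10) = 92378.

92378


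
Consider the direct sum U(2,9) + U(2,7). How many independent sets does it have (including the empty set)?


For a direct sum, |I(M1+M2)| = |I(M1)| * |I(M2)|.
|I(U(2,9))| = sum C(9,k) for k=0..2 = 46.
|I(U(2,7))| = sum C(7,k) for k=0..2 = 29.
Total = 46 * 29 = 1334.

1334


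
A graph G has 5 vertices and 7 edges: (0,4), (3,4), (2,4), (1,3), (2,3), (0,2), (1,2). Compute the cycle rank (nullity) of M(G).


Cycle rank (nullity) = |E| - r(M) = |E| - (|V| - c).
|E| = 7, |V| = 5, c = 1.
Nullity = 7 - (5 - 1) = 7 - 4 = 3.

3


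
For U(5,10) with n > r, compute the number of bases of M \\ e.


Deleting e from U(5,10) gives U(5,9) since n > r.
Bases of U(5,9) = C(9,5) = 9! / (5! * 4!) = 126.

126


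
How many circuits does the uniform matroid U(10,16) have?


In U(10,16), circuits are the (11)-element subsets.
Any set of 11 elements is dependent, and removing any one element gives
an independent set of size 10, so it is a minimal dependent set.
Number of circuits = C(16,11) = 4368.

4368


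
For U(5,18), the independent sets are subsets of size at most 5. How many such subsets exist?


Independent sets of U(5,18) are all subsets of size <= 5.
Count = (18 choose 0) + (18 choose 1) + (18 choose 2) + (18 choose 3) + (18 choose 4) + (18 choose 5)
     = 1 + 18 + 153 + 816 + 3060 + 8568
     = 12616.

12616


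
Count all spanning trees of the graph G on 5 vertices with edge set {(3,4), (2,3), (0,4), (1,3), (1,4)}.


By Kirchhoff's matrix tree theorem, the number of spanning trees equals
the determinant of any cofactor of the Laplacian matrix L.
G has 5 vertices and 5 edges.
Computing the (4 x 4) cofactor determinant gives 3.

3


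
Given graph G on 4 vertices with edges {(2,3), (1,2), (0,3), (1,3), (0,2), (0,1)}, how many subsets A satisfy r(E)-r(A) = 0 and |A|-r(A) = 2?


R(x,y) = sum over A in 2^E of x^(r(E)-r(A)) * y^(|A|-r(A)).
G has 4 vertices, 6 edges. r(E) = 3.
Enumerate all 2^6 = 64 subsets.
Count subsets with r(E)-r(A)=0 and |A|-r(A)=2: 6.

6


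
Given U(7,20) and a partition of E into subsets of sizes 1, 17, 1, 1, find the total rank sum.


r(Ai) = min(|Ai|, 7) for each part.
Sum = min(1,7) + min(17,7) + min(1,7) + min(1,7)
    = 1 + 7 + 1 + 1
    = 10.

10


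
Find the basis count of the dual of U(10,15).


The dual of U(r,n) is U(n-r, n) = U(5,15).
Bases of U(5,15) are all (5)-element subsets.
|B(M*)| = C(15,5) = 3003.

3003


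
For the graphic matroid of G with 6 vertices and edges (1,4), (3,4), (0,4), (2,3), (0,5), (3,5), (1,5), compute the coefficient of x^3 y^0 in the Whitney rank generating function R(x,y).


R(x,y) = sum over A in 2^E of x^(r(E)-r(A)) * y^(|A|-r(A)).
G has 6 vertices, 7 edges. r(E) = 5.
Enumerate all 2^7 = 128 subsets.
Count subsets with r(E)-r(A)=3 and |A|-r(A)=0: 21.

21


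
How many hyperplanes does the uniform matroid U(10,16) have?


Hyperplanes of U(10,16) are flats of rank 9.
In a uniform matroid, these are exactly the (9)-element subsets.
Count = C(16,9) = 11440.

11440


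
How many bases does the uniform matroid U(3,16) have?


Bases of U(3,16) are all 3-element subsets of the 16-element ground set.
Number of bases = C(16,3).
C(16,3) = 16! / (3! * 13!) = 560.

560


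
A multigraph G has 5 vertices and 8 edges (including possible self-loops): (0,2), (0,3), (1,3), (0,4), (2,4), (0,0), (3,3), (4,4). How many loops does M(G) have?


In a graphic matroid, a loop is a self-loop edge (u,u) with rank 0.
Examining all 8 edges for self-loops...
Self-loops found: (0,0), (3,3), (4,4)
Number of loops = 3.

3


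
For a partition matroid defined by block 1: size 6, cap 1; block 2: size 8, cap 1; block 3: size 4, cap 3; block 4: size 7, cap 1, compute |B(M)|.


A basis picks exactly ci elements from block i.
Number of bases = product of C(|Si|, ci).
= C(6,1) * C(8,1) * C(4,3) * C(7,1)
= 6 * 8 * 4 * 7
= 1344.

1344


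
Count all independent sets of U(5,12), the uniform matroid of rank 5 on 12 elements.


Independent sets of U(5,12) are all subsets of size <= 5.
Count = (12 choose 0) + (12 choose 1) + (12 choose 2) + (12 choose 3) + (12 choose 4) + (12 choose 5)
     = 1 + 12 + 66 + 220 + 495 + 792
     = 1586.

1586


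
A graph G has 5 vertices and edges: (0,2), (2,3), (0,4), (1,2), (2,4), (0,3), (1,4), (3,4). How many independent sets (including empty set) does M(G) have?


An independent set in a graphic matroid is an acyclic edge subset.
G has 5 vertices and 8 edges.
Enumerate all 2^8 = 256 subsets, checking for acyclicity.
Total independent sets = 128.

128


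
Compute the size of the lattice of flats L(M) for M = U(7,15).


Flats of U(7,15): every subset of size < 7 is a flat, plus E itself.
Count = C(15,0) + C(15,1) + C(15,2) + C(15,3) + C(15,4) + C(15,5) + C(15,6) + 1
     = 1 + 15 + 105 + 455 + 1365 + 3003 + 5005 + 1
     = 9950.

9950


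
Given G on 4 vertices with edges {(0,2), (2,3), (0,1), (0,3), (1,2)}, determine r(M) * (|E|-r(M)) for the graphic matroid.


r(M) = |V| - c = 4 - 1 = 3.
nullity = |E| - r(M) = 5 - 3 = 2.
Product = 3 * 2 = 6.

6


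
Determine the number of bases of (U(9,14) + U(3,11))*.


(M1+M2)* = M1* + M2*.
M1* = U(5,14), bases: C(14,5) = 2002.
M2* = U(8,11), bases: C(11,8) = 165.
|B(M*)| = 2002 * 165 = 330330.

330330


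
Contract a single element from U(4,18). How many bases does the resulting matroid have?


Contracting e from U(4,18) gives U(3,17).
Bases of U(3,17) = (17 choose 3) = 680.

680


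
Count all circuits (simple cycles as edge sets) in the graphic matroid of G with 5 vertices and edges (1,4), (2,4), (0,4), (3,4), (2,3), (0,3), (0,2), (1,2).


A circuit in a graphic matroid = edge set of a simple cycle.
G has 5 vertices and 8 edges.
Enumerating all minimal edge subsets forming cycles...
Total circuits found: 12.

12


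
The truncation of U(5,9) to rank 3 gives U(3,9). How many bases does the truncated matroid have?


Truncating U(5,9) to rank 3 gives U(3,9).
Bases of U(3,9) are all 3-element subsets of 9 elements.
Number of bases = (9 choose 3) = 84.

84


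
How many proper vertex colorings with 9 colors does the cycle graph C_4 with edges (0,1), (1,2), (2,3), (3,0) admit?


P(C_4, k) = (k-1)^4 + (-1)^4*(k-1).
P(9) = (8)^4 + 8
= 4096 + 8 = 4104.

4104


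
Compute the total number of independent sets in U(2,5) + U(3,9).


For a direct sum, |I(M1+M2)| = |I(M1)| * |I(M2)|.
|I(U(2,5))| = sum C(5,k) for k=0..2 = 16.
|I(U(3,9))| = sum C(9,k) for k=0..3 = 130.
Total = 16 * 130 = 2080.

2080


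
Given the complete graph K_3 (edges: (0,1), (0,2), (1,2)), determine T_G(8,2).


T(K_3; x,y) = x^2 + x + y.
T(8,2) = 64 + 8 + 2 = 74.

74


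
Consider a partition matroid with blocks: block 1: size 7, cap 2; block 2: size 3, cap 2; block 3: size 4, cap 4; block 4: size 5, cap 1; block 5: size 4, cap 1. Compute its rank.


Rank of a partition matroid = sum of min(|Si|, ci) for each block.
= min(7,2) + min(3,2) + min(4,4) + min(5,1) + min(4,1)
= 2 + 2 + 4 + 1 + 1
= 10.

10


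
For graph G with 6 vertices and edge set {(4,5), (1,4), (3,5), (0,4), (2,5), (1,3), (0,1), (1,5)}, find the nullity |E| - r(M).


Cycle rank (nullity) = |E| - r(M) = |E| - (|V| - c).
|E| = 8, |V| = 6, c = 1.
Nullity = 8 - (6 - 1) = 8 - 5 = 3.

3


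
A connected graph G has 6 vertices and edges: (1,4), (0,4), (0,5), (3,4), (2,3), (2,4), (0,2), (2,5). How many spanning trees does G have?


By Kirchhoff's matrix tree theorem, the number of spanning trees equals
the determinant of any cofactor of the Laplacian matrix L.
G has 6 vertices and 8 edges.
Computing the (5 x 5) cofactor determinant gives 21.

21


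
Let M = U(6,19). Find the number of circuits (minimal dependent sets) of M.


In U(6,19), circuits are the (7)-element subsets.
Any set of 7 elements is dependent, and removing any one element gives
an independent set of size 6, so it is a minimal dependent set.
Number of circuits = (19 choose 7) = 50388.

50388


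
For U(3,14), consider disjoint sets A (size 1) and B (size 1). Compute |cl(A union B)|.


|A union B| = 1 + 1 = 2 (disjoint).
In U(3,14), cl(S) = S if |S| < 3, else cl(S) = E.
Since 2 < 3, cl(A union B) = A union B.
|cl(A union B)| = 2.

2


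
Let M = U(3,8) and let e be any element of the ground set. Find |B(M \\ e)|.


Deleting e from U(3,8) gives U(3,7) since n > r.
Bases of U(3,7) = C(7,3) = (7 * 6 * 5) / (1 * 2 * 3) = 35.

35


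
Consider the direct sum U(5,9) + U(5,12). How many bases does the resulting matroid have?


Bases of a direct sum M1 + M2: |B| = |B(M1)| * |B(M2)|.
|B(U(5,9))| = C(9,5) = 126.
|B(U(5,12))| = C(12,5) = 792.
Total bases = 126 * 792 = 99792.

99792


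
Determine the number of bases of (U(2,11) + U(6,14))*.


(M1+M2)* = M1* + M2*.
M1* = U(9,11), bases: C(11,9) = 55.
M2* = U(8,14), bases: C(14,8) = 3003.
|B(M*)| = 55 * 3003 = 165165.

165165


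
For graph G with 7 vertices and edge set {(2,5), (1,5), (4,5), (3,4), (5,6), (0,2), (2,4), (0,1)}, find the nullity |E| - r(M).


Cycle rank (nullity) = |E| - r(M) = |E| - (|V| - c).
|E| = 8, |V| = 7, c = 1.
Nullity = 8 - (7 - 1) = 8 - 6 = 2.

2


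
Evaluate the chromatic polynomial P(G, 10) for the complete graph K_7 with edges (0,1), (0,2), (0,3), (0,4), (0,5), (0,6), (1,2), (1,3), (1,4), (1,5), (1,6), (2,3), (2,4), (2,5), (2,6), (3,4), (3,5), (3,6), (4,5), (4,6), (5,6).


P(K_7, k) = k(k-1)(k-2)...(k-6).
P(10) = (10) * (9) * (8) * (7) * (6) * (5) * (4) = 604800.

604800


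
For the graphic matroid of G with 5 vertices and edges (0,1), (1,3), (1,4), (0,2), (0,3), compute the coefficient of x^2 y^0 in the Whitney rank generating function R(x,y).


R(x,y) = sum over A in 2^E of x^(r(E)-r(A)) * y^(|A|-r(A)).
G has 5 vertices, 5 edges. r(E) = 4.
Enumerate all 2^5 = 32 subsets.
Count subsets with r(E)-r(A)=2 and |A|-r(A)=0: 10.

10


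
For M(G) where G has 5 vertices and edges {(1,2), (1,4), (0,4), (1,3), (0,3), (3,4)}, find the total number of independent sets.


An independent set in a graphic matroid is an acyclic edge subset.
G has 5 vertices and 6 edges.
Enumerate all 2^6 = 64 subsets, checking for acyclicity.
Total independent sets = 48.

48


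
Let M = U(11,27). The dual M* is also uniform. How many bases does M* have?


The dual of U(r,n) is U(n-r, n) = U(16,27).
Bases of U(16,27) are all (16)-element subsets.
|B(M*)| = (27 choose 16) = 13037895.

13037895


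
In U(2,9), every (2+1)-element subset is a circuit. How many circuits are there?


In U(2,9), circuits are the (3)-element subsets.
Any set of 3 elements is dependent, and removing any one element gives
an independent set of size 2, so it is a minimal dependent set.
Number of circuits = (9 choose 3) = 84.

84


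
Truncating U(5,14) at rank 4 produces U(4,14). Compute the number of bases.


Truncating U(5,14) to rank 4 gives U(4,14).
Bases of U(4,14) are all 4-element subsets of 14 elements.
Number of bases = (14 choose 4) = 1001.

1001


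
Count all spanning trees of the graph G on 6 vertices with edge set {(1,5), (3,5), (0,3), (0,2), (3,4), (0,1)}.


By Kirchhoff's matrix tree theorem, the number of spanning trees equals
the determinant of any cofactor of the Laplacian matrix L.
G has 6 vertices and 6 edges.
Computing the (5 x 5) cofactor determinant gives 4.

4


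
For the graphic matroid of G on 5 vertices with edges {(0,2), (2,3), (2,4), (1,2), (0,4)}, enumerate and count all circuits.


A circuit in a graphic matroid = edge set of a simple cycle.
G has 5 vertices and 5 edges.
Enumerating all minimal edge subsets forming cycles...
Total circuits found: 1.

1


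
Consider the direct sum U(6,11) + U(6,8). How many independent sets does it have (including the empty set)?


For a direct sum, |I(M1+M2)| = |I(M1)| * |I(M2)|.
|I(U(6,11))| = sum C(11,k) for k=0..6 = 1486.
|I(U(6,8))| = sum C(8,k) for k=0..6 = 247.
Total = 1486 * 247 = 367042.

367042


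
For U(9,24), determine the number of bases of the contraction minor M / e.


Contracting e from U(9,24) gives U(8,23).
Bases of U(8,23) = C(23,8) = 490314.

490314


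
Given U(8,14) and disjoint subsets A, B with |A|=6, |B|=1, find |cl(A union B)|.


|A union B| = 6 + 1 = 7 (disjoint).
In U(8,14), cl(S) = S if |S| < 8, else cl(S) = E.
Since 7 < 8, cl(A union B) = A union B.
|cl(A union B)| = 7.

7


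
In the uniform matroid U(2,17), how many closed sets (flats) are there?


Flats of U(2,17): every subset of size < 2 is a flat, plus E itself.
Count = (17 choose 0) + (17 choose 1) + 1
     = 1 + 17 + 1
     = 19.

19


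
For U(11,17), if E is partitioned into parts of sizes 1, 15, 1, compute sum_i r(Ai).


r(Ai) = min(|Ai|, 11) for each part.
Sum = min(1,11) + min(15,11) + min(1,11)
    = 1 + 11 + 1
    = 13.

13


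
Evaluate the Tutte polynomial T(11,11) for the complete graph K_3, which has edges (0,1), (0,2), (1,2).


T(K_3; x,y) = x^2 + x + y.
T(11,11) = 121 + 11 + 11 = 143.

143


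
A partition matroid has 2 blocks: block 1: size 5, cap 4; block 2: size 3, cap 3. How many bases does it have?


A basis picks exactly ci elements from block i.
Number of bases = product of C(|Si|, ci).
= C(5,4) * C(3,3)
= 5 * 1
= 5.

5


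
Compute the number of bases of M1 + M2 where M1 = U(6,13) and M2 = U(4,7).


Bases of a direct sum M1 + M2: |B| = |B(M1)| * |B(M2)|.
|B(U(6,13))| = C(13,6) = 1716.
|B(U(4,7))| = C(7,4) = 35.
Total bases = 1716 * 35 = 60060.

60060


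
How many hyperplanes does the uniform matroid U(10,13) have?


Hyperplanes of U(10,13) are flats of rank 9.
In a uniform matroid, these are exactly the (9)-element subsets.
Count = C(13,9) = 13! / (9! * 4!) = 715.

715


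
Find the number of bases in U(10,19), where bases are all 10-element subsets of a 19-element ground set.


Bases of U(10,19) are all 10-element subsets of the 19-element ground set.
Number of bases = C(19,10).
(19 choose 10) = 92378.

92378


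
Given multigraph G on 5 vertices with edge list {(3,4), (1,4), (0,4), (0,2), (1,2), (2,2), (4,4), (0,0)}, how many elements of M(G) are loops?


In a graphic matroid, a loop is a self-loop edge (u,u) with rank 0.
Examining all 8 edges for self-loops...
Self-loops found: (2,2), (4,4), (0,0)
Number of loops = 3.

3


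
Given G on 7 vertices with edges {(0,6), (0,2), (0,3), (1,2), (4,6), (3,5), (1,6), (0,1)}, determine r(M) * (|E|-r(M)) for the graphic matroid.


r(M) = |V| - c = 7 - 1 = 6.
nullity = |E| - r(M) = 8 - 6 = 2.
Product = 6 * 2 = 12.

12


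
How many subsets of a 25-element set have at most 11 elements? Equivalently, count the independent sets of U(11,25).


Independent sets of U(11,25) are all subsets of size <= 11.
Count = C(25,0) + C(25,1) + C(25,2) + C(25,3) + C(25,4) + C(25,5) + C(25,6) + C(25,7) + C(25,8) + C(25,9) + C(25,10) + C(25,11)
     = 1 + 25 + 300 + 2300 + 12650 + 53130 + 177100 + 480700 + 1081575 + 2042975 + 3268760 + 4457400
     = 11576916.

11576916


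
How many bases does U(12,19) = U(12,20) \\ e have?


Deleting e from U(12,20) gives U(12,19) since n > r.
Bases of U(12,19) = C(19,12) = 50388.

50388
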